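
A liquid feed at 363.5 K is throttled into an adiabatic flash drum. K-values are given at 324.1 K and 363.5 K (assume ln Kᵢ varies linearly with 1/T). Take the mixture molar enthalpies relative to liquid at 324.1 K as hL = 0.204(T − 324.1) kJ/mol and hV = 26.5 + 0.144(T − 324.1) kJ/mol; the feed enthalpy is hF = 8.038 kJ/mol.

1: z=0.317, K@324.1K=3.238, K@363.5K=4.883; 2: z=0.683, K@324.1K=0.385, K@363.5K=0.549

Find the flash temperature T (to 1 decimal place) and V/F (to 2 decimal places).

T = 330.2 K, V/F = 0.26

Adiabatic flash: solve Rachford–Rice at each trial T, then check hF = ψ·hV(T) + (1−ψ)·hL(T).
  T = 324.1 K: K = (3.238, 0.385), RR gives ψ = 0.210, H_out = 5.572 kJ/mol
  T = 363.5 K: K = (4.883, 0.549), RR gives ψ = 0.527, H_out = 20.757 kJ/mol
  T = 343.8 K: K = (4.023, 0.464), RR gives ψ = 0.366, H_out = 13.285 kJ/mol
  T = 334.0 K: K = (3.623, 0.424), RR gives ψ = 0.290, H_out = 9.537 kJ/mol
  T = 329.1 K: K = (3.430, 0.405), RR gives ψ = 0.251, H_out = 7.606 kJ/mol
  T = 331.6 K: K = (3.528, 0.415), RR gives ψ = 0.271, H_out = 8.598 kJ/mol
  T = 330.4 K: K = (3.481, 0.410), RR gives ψ = 0.262, H_out = 8.123 kJ/mol
Linear interpolation between T = 329.1 (H_out = 7.606) and T = 330.4 (H_out = 8.123) on hF = 8.038 gives T ≈ 330.2 K, at which ψ = 0.26.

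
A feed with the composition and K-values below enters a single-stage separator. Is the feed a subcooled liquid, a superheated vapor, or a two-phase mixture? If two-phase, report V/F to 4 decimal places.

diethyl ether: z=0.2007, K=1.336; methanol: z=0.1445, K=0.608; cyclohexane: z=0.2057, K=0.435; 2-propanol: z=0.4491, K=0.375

subcooled liquid

ΣzᵢKᵢ = 0.6139; Σzᵢ/Kᵢ = 2.0584.
Since ΣzᵢKᵢ < 1 the mixture is below its bubble point — single liquid phase.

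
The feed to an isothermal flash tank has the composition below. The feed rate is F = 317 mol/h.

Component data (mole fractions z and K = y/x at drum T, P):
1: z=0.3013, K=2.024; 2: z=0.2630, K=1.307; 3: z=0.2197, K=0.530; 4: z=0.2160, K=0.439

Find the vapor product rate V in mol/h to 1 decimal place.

V = 133.2 mol/h

Rachford–Rice: g(ψ) = Σ zᵢ(Kᵢ−1)/(1+ψ(Kᵢ−1)) = 0.
g(0) = ΣzᵢKᵢ − 1 = 0.1648 and g(1) = 1 − Σzᵢ/Kᵢ = -0.2566, so a root lies in (0, 1).
Newton iteration, ψ⁰ = 0.5:
  ψ = 0.5000: g = -0.02934, g' = -0.3711 → ψ = 0.4209
  ψ = 0.4209: g = -0.00026, g' = -0.3656 → ψ = 0.4202
Converged at ψ = 0.4202.
Then V = ψ·F = 0.4202·317 = 133.2 mol/h and L = F − V = 183.8 mol/h.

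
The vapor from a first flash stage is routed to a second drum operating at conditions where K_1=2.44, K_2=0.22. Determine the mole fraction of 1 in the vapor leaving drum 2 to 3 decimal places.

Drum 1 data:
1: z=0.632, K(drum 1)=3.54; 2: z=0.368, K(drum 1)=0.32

y_1 (drum 2) = 0.857

Drum 1:
Let ψ₁ = V/F and solve Σ zᵢ(Kᵢ−1)/(1+ψ₁(Kᵢ−1)) = 0.
Feasibility: ΣzᵢKᵢ = 2.355, Σzᵢ/Kᵢ = 1.329 — both > 1, two phases present.
Binary case is linear: z₁(K₁−1)(1+ψ₁(K₂−1)) + z₂(K₂−1)(1+ψ₁(K₁−1)) = 0
⇒ ψ₁ = [z₁(K₁−1)+z₂(K₂−1)] / [−(K₁−1)(K₂−1)] = 1.3550/1.7272 = 0.785
Drum-1 compositions:
  1: x = 0.211, y = 0.748
  2: x = 0.789, y = 0.252
Drum-2 feed = drum-1 vapor: z₂ = (0.7476, 0.2524).
Drum 2:
Rachford–Rice: g(ψ₂) = Σ zᵢ(Kᵢ−1)/(1+ψ₂(Kᵢ−1)) = 0.
g(0) = ΣzᵢKᵢ − 1 = 0.880 and g(1) = 1 − Σzᵢ/Kᵢ = -0.454, so a root lies in (0, 1).
Iterate (Newton) starting at ψ₂ = 0.63:
  ψ₂ = 0.630: g = 0.1773, g' = -1.020 → ψ₂ = 0.804
  ψ₂ = 0.804: g = -0.0289, g' = -1.437 → ψ₂ = 0.784
  ψ₂ = 0.784: g = -0.0008, g' = -1.359 → ψ₂ = 0.783
Converged at ψ₂ = 0.783.
  1: x = 0.351, y = 0.857
  2: x = 0.649, y = 0.143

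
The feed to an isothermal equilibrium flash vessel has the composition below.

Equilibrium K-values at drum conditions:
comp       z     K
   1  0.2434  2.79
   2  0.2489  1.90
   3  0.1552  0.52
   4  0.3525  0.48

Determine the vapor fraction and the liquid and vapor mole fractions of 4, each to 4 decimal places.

ψ = 0.5712, x_4 = 0.5014, y_4 = 0.2407

Let ψ = V/F and solve Σ zᵢ(Kᵢ−1)/(1+ψ(Kᵢ−1)) = 0.
Check two-phase: ΣzᵢKᵢ = 1.4019 > 1 and Σzᵢ/Kᵢ = 1.2511 > 1, so g(0) = 0.4019 > 0 and g(1) = -0.2511 < 0.
Iterate (Newton) starting at ψ = 0.5:
  ψ = 0.5000: g = 0.03868, g' = -0.5490 → ψ = 0.5704
  ψ = 0.5704: g = 0.00040, g' = -0.5394 → ψ = 0.5712
Converged at ψ = 0.5712.
Compositions from xᵢ = zᵢ/(1+ψ(Kᵢ−1)), yᵢ = Kᵢxᵢ:
  1: x = 0.1204, y = 0.3358
  2: x = 0.1644, y = 0.3123
  3: x = 0.2138, y = 0.1112
  4: x = 0.5014, y = 0.2407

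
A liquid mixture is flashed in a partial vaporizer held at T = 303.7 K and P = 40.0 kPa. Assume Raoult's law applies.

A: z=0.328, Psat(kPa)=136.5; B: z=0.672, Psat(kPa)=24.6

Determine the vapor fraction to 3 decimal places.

ψ = 0.573

Raoult's law: Kᵢ = Pᵢˢᵃᵗ/P = Pᵢˢᵃᵗ/40.0.
  K_A = 136.5/40.0 = 3.41250, K_B = 24.6/40.0 = 0.61500
Rachford–Rice: g(ψ) = Σ zᵢ(Kᵢ−1)/(1+ψ(Kᵢ−1)) = 0.
Feasibility: ΣzᵢKᵢ = 1.533, Σzᵢ/Kᵢ = 1.189 — both > 1, two phases present.
Iterate (Newton) starting at ψ = 0.59:
  ψ = 0.590: g = -0.0082, g' = -0.492 → ψ = 0.573
Converged at ψ = 0.573.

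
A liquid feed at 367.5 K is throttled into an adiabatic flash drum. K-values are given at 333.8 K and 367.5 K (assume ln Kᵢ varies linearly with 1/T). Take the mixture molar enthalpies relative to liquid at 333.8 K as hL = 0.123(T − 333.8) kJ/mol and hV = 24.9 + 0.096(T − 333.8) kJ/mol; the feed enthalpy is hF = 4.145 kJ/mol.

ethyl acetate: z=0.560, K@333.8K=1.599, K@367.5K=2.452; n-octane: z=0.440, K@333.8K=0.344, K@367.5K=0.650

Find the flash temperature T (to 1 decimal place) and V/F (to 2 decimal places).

Adiabatic flash: solve Rachford–Rice at each trial T, then check hF = ψ·hV(T) + (1−ψ)·hL(T).
  T = 333.8 K: K = (1.599, 0.344), RR gives ψ = 0.119, H_out = 2.966 kJ/mol
  T = 367.5 K: K = (2.452, 0.650), RR gives ψ = 1.000, H_out = 28.135 kJ/mol
  T = 350.6 K: K = (1.999, 0.480), RR gives ψ = 0.636, H_out = 17.614 kJ/mol
  T = 342.2 K: K = (1.793, 0.408), RR gives ψ = 0.391, H_out = 10.676 kJ/mol
  T = 338.0 K: K = (1.694, 0.375), RR gives ψ = 0.262, H_out = 7.018 kJ/mol
  T = 335.9 K: K = (1.646, 0.359), RR gives ψ = 0.193, H_out = 5.057 kJ/mol
Linear interpolation between T = 333.8 (H_out = 2.966) and T = 335.9 (H_out = 5.057) on hF = 4.145 gives T ≈ 335.0 K, at which ψ = 0.16.

T = 335.0 K, V/F = 0.16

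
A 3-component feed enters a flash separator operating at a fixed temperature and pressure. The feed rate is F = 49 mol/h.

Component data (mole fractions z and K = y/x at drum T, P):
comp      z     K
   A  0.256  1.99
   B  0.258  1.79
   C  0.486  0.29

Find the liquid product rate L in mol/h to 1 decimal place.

Material balance + equilibrium reduce to Σ zᵢ(Kᵢ−1)/(1+ψ(Kᵢ−1)) = 0.
Check two-phase: ΣzᵢKᵢ = 1.112 > 1 and Σzᵢ/Kᵢ = 1.949 > 1, so g(0) = 0.112 > 0 and g(1) = -0.949 < 0.
Newton–Raphson from ψ = 0.5:
  ψ = 0.500: g = -0.2193, g' = -0.784 → ψ = 0.220
  ψ = 0.220: g = -0.0273, g' = -0.630 → ψ = 0.177
Converged at ψ = 0.177.
Then V = ψ·F = 0.1767·49 = 8.7 mol/h and L = F − V = 40.3 mol/h.

L = 40.3 mol/h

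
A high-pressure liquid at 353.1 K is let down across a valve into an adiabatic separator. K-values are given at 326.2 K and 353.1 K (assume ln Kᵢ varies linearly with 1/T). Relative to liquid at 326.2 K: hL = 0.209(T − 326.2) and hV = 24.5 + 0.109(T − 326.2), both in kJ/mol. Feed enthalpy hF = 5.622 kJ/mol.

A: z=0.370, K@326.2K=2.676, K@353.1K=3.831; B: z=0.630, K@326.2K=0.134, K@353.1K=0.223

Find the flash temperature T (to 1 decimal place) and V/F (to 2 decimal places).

Adiabatic flash: solve Rachford–Rice at each trial T, then check hF = ψ·hV(T) + (1−ψ)·hL(T).
  T = 326.2 K: K = (2.676, 0.134), RR gives ψ = 0.051, H_out = 1.258 kJ/mol
  T = 353.1 K: K = (3.831, 0.223), RR gives ψ = 0.254, H_out = 11.154 kJ/mol
  T = 339.6 K: K = (3.223, 0.174), RR gives ψ = 0.165, H_out = 6.616 kJ/mol
  T = 332.9 K: K = (2.942, 0.153), RR gives ψ = 0.113, H_out = 4.083 kJ/mol
  T = 336.2 K: K = (3.078, 0.163), RR gives ψ = 0.139, H_out = 5.361 kJ/mol
  T = 337.9 K: K = (3.150, 0.169), RR gives ψ = 0.152, H_out = 5.995 kJ/mol
Linear interpolation between T = 336.2 (H_out = 5.361) and T = 337.9 (H_out = 5.995) on hF = 5.622 gives T ≈ 336.9 K, at which ψ = 0.14.

T = 336.9 K, V/F = 0.14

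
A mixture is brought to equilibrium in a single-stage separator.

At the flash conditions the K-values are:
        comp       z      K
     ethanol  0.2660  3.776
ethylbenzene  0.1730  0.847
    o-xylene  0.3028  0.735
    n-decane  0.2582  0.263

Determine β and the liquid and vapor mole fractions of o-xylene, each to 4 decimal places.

Let β = V/F and solve Σ zᵢ(Kᵢ−1)/(1+β(Kᵢ−1)) = 0.
Check two-phase: ΣzᵢKᵢ = 1.4414 > 1 and Σzᵢ/Kᵢ = 1.6684 > 1, so g(0) = 0.4414 > 0 and g(1) = -0.6684 < 0.
Newton iteration, β⁰ = 0.37:
  β = 0.3700: g = -0.01439, g' = -0.7947 → β = 0.3519
  β = 0.3519: g = 0.00014, g' = -0.8106 → β = 0.3521
Converged at β = 0.3521.
Compositions from xᵢ = zᵢ/(1+β(Kᵢ−1)), yᵢ = Kᵢxᵢ:
  ethanol: x = 0.1345, y = 0.5080
  ethylbenzene: x = 0.1828, y = 0.1549
  o-xylene: x = 0.3340, y = 0.2455
  n-decane: x = 0.3487, y = 0.0917

β = 0.3521, x_o-xylene = 0.3340, y_o-xylene = 0.2455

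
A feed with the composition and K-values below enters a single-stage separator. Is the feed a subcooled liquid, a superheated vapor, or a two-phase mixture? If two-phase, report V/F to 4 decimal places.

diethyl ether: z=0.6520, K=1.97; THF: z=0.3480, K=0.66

ΣzᵢKᵢ = 1.5141; Σzᵢ/Kᵢ = 0.8582.
Since Σzᵢ/Kᵢ < 1 the mixture is above its dew point — single vapor phase.

superheated vapor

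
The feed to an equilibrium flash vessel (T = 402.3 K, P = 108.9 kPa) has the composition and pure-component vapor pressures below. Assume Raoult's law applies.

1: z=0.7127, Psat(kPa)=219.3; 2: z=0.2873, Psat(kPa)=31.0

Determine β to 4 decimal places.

Raoult's law: Kᵢ = Pᵢˢᵃᵗ/P = Pᵢˢᵃᵗ/108.9.
  K_1 = 219.3/108.9 = 2.013774, K_2 = 31.0/108.9 = 0.284665
Let β = V/F and solve Σ zᵢ(Kᵢ−1)/(1+β(Kᵢ−1)) = 0.
Feasibility: ΣzᵢKᵢ = 1.5170, Σzᵢ/Kᵢ = 1.3632 — both > 1, two phases present.
Newton iteration, β⁰ = 0.5:
  β = 0.5000: g = 0.15952, g' = -0.6789 → β = 0.7350
  β = 0.7350: g = -0.01933, g' = -0.8942 → β = 0.7134
  β = 0.7134: g = -0.00038, g' = -0.8597 → β = 0.7129
Converged at β = 0.7129.

β = 0.7129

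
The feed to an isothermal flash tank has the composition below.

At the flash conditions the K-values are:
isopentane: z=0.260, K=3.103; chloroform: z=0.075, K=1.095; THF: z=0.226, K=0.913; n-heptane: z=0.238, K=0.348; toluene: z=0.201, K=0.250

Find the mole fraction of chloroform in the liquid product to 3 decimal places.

x_chloroform = 0.073

Let ψ = V/F and solve Σ zᵢ(Kᵢ−1)/(1+ψ(Kᵢ−1)) = 0.
Check two-phase: ΣzᵢKᵢ = 1.228 > 1 and Σzᵢ/Kᵢ = 1.888 > 1, so g(0) = 0.228 > 0 and g(1) = -0.888 < 0.
Iterate (Newton) starting at ψ = 0.31:
  ψ = 0.310: g = -0.0732, g' = -0.775 → ψ = 0.216
  ψ = 0.216: g = 0.0028, g' = -0.845 → ψ = 0.219
Converged at ψ = 0.219.
Compositions from xᵢ = zᵢ/(1+ψ(Kᵢ−1)), yᵢ = Kᵢxᵢ:
  isopentane: x = 0.178, y = 0.552
  chloroform: x = 0.073, y = 0.080
  THF: x = 0.230, y = 0.210
  n-heptane: x = 0.278, y = 0.097
  toluene: x = 0.240, y = 0.060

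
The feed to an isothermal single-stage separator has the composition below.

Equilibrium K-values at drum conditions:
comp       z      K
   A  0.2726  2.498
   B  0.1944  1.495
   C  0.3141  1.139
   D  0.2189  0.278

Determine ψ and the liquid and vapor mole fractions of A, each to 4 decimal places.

Let ψ = V/F and solve Σ zᵢ(Kᵢ−1)/(1+ψ(Kᵢ−1)) = 0.
g(0) = ΣzᵢKᵢ − 1 = 0.3902 and g(1) = 1 − Σzᵢ/Kᵢ = -0.3023, so a root lies in (0, 1).
Newton iteration, ψ⁰ = 0.5:
  ψ = 0.5000: g = 0.10411, g' = -0.5153 → ψ = 0.7020
  ψ = 0.7020: g = -0.01025, g' = -0.6458 → ψ = 0.6861
  ψ = 0.6861: g = -0.00014, g' = -0.6285 → ψ = 0.6859
Converged at ψ = 0.6859.
Compositions from xᵢ = zᵢ/(1+ψ(Kᵢ−1)), yᵢ = Kᵢxᵢ:
  A: x = 0.1345, y = 0.3359
  B: x = 0.1451, y = 0.2170
  C: x = 0.2868, y = 0.3266
  D: x = 0.4337, y = 0.1206

ψ = 0.6859, x_A = 0.1345, y_A = 0.3359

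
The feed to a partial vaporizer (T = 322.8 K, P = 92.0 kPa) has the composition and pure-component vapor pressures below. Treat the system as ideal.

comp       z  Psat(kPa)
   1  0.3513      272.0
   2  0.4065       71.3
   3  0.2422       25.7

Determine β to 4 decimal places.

Raoult's law: Kᵢ = Pᵢˢᵃᵗ/P = Pᵢˢᵃᵗ/92.0.
  K_1 = 272.0/92.0 = 2.956522, K_2 = 71.3/92.0 = 0.775000, K_3 = 25.7/92.0 = 0.279348
Let β = V/F and solve Σ zᵢ(Kᵢ−1)/(1+β(Kᵢ−1)) = 0.
Feasibility: ΣzᵢKᵢ = 1.4213, Σzᵢ/Kᵢ = 1.5104 — both > 1, two phases present.
Newton–Raphson from β = 0.5:
  β = 0.5000: g = -0.02848, g' = -0.6772 → β = 0.4579
  β = 0.4579: g = 0.00003, g' = -0.6799 → β = 0.4580
Converged at β = 0.4580.

β = 0.4580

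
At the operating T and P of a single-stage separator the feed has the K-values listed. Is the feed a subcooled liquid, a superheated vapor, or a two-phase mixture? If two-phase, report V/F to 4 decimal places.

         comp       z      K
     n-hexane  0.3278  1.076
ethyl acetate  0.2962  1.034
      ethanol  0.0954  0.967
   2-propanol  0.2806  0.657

subcooled liquid

ΣzᵢKᵢ = 0.9356; Σzᵢ/Kᵢ = 1.1169.
Since ΣzᵢKᵢ < 1 the mixture is below its bubble point — single liquid phase.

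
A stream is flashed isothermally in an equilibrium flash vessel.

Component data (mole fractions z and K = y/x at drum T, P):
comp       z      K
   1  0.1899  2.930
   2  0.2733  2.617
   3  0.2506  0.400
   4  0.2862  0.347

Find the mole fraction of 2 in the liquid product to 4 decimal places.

Newton–Raphson from ψ = 0.5:
  ψ = 0.5000: g = -0.06141, g' = -0.8548 → ψ = 0.4282
Converged at ψ = 0.4282.
Compositions from xᵢ = zᵢ/(1+ψ(Kᵢ−1)), yᵢ = Kᵢxᵢ:
  1: x = 0.1040, y = 0.3046
  2: x = 0.1615, y = 0.4226
  3: x = 0.3373, y = 0.1349
  4: x = 0.3973, y = 0.1379

x_2 = 0.1615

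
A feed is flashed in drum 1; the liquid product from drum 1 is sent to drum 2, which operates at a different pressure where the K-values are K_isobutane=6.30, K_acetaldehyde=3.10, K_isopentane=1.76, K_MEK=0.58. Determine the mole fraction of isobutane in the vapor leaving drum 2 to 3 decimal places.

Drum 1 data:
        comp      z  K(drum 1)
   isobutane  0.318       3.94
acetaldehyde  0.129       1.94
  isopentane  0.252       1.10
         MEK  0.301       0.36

Drum 1:
Material balance + equilibrium reduce to Σ zᵢ(Kᵢ−1)/(1+ψ₁(Kᵢ−1)) = 0.
g(0) = ΣzᵢKᵢ − 1 = 0.889 and g(1) = 1 − Σzᵢ/Kᵢ = -0.212, so a root lies in (0, 1).
Newton–Raphson from ψ₁ = 0.39:
  ψ₁ = 0.390: g = 0.2918, g' = -0.879 → ψ₁ = 0.722
  ψ₁ = 0.722: g = 0.0370, g' = -0.751 → ψ₁ = 0.771
  ψ₁ = 0.771: g = -0.0006, g' = -0.779 → ψ₁ = 0.770
Converged at ψ₁ = 0.770.
Drum-1 compositions:
  isobutane: x = 0.097, y = 0.384
  acetaldehyde: x = 0.075, y = 0.145
  isopentane: x = 0.234, y = 0.257
  MEK: x = 0.594, y = 0.214
Drum-2 feed = drum-1 liquid: z₂ = (0.0974, 0.0748, 0.2340, 0.5938).
Drum 2:
Newton–Raphson from ψ₂ = 0.56:
  ψ₂ = 0.560: g = 0.0009, g' = -0.489 → ψ₂ = 0.562
Converged at ψ₂ = 0.562.
  isobutane: x = 0.024, y = 0.154
  acetaldehyde: x = 0.034, y = 0.106
  isopentane: x = 0.164, y = 0.289
  MEK: x = 0.777, y = 0.451

y_isobutane (drum 2) = 0.154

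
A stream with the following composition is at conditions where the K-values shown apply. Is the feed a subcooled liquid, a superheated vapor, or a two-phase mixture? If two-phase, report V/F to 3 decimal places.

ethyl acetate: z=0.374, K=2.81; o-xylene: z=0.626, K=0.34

ΣzᵢKᵢ = 1.264; Σzᵢ/Kᵢ = 1.974.
Both exceed 1, so a two-phase solution exists.
Rachford–Rice: g(ψ) = Σ zᵢ(Kᵢ−1)/(1+ψ(Kᵢ−1)) = 0.
Binary case is linear: z₁(K₁−1)(1+ψ(K₂−1)) + z₂(K₂−1)(1+ψ(K₁−1)) = 0
⇒ ψ = [z₁(K₁−1)+z₂(K₂−1)] / [−(K₁−1)(K₂−1)] = 0.2638/1.1946 = 0.221

two-phase, V/F = 0.221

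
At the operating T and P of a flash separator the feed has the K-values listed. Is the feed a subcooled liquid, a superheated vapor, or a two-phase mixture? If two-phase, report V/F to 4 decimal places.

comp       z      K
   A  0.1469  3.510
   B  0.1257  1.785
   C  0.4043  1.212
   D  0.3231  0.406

ΣzᵢKᵢ = 1.3612; Σzᵢ/Kᵢ = 1.2417.
Both exceed 1, so a two-phase solution exists.
Let ψ = V/F and solve Σ zᵢ(Kᵢ−1)/(1+ψ(Kᵢ−1)) = 0.
Newton–Raphson from ψ = 0.35:
  ψ = 0.3500: g = 0.11119, g' = -0.5074 → ψ = 0.5691
  ψ = 0.5691: g = 0.00657, g' = -0.4686 → ψ = 0.5832
  ψ = 0.5832: g = -0.00001, g' = -0.4702 → ψ = 0.5831
Converged at ψ = 0.5831.

two-phase, V/F = 0.5831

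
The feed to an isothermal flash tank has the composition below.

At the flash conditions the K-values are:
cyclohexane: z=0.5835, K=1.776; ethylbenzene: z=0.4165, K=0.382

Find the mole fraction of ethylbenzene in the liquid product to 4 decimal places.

x_ethylbenzene = 0.5567

Newton iteration, β⁰ = 0.67:
  β = 0.6700: g = -0.14138, g' = -0.6154 → β = 0.4403
  β = 0.4403: g = -0.01612, g' = -0.4954 → β = 0.4077
  β = 0.4077: g = -0.00014, g' = -0.4871 → β = 0.4074
Converged at β = 0.4074.
Compositions from xᵢ = zᵢ/(1+β(Kᵢ−1)), yᵢ = Kᵢxᵢ:
  cyclohexane: x = 0.4433, y = 0.7874
  ethylbenzene: x = 0.5567, y = 0.2126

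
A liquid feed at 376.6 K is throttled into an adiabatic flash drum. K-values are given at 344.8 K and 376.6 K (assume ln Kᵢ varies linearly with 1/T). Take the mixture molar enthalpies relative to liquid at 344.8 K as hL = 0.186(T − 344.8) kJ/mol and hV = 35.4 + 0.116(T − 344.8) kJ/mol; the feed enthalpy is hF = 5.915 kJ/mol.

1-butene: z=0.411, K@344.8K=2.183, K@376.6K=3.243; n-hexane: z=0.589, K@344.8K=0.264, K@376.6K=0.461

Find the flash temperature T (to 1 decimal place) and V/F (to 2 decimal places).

T = 350.0 K, V/F = 0.14

Adiabatic flash: solve Rachford–Rice at each trial T, then check hF = ψ·hV(T) + (1−ψ)·hL(T).
  T = 344.8 K: K = (2.183, 0.264), RR gives ψ = 0.061, H_out = 2.143 kJ/mol
  T = 376.6 K: K = (3.243, 0.461), RR gives ψ = 0.500, H_out = 22.499 kJ/mol
  T = 360.7 K: K = (2.684, 0.353), RR gives ψ = 0.286, H_out = 12.752 kJ/mol
  T = 352.8 K: K = (2.428, 0.307), RR gives ψ = 0.180, H_out = 7.768 kJ/mol
  T = 348.8 K: K = (2.304, 0.285), RR gives ψ = 0.123, H_out = 5.057 kJ/mol
  T = 350.8 K: K = (2.365, 0.296), RR gives ψ = 0.152, H_out = 6.433 kJ/mol
Linear interpolation between T = 348.8 (H_out = 5.057) and T = 350.8 (H_out = 6.433) on hF = 5.915 gives T ≈ 350.0 K, at which ψ = 0.14.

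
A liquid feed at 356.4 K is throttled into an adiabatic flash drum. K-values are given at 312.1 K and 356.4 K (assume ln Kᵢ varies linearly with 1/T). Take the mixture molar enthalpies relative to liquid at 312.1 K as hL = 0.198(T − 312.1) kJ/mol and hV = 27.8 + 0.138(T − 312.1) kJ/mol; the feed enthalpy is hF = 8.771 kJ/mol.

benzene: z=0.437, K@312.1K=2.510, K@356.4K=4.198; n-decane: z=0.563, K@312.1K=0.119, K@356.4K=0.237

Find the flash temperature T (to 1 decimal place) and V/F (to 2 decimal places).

Adiabatic flash: solve Rachford–Rice at each trial T, then check hF = ψ·hV(T) + (1−ψ)·hL(T).
  T = 312.1 K: K = (2.510, 0.119), RR gives ψ = 0.123, H_out = 3.424 kJ/mol
  T = 356.4 K: K = (4.198, 0.237), RR gives ψ = 0.397, H_out = 18.745 kJ/mol
  T = 334.2 K: K = (3.300, 0.172), RR gives ψ = 0.283, H_out = 11.862 kJ/mol
  T = 323.1 K: K = (2.890, 0.144), RR gives ψ = 0.212, H_out = 7.943 kJ/mol
  T = 328.6 K: K = (3.090, 0.157), RR gives ψ = 0.249, H_out = 9.945 kJ/mol
  T = 325.9 K: K = (2.991, 0.150), RR gives ψ = 0.232, H_out = 8.979 kJ/mol
  T = 324.5 K: K = (2.940, 0.147), RR gives ψ = 0.222, H_out = 8.465 kJ/mol
Linear interpolation between T = 324.5 (H_out = 8.465) and T = 325.9 (H_out = 8.979) on hF = 8.771 gives T ≈ 325.3 K, at which ψ = 0.23.

T = 325.3 K, V/F = 0.23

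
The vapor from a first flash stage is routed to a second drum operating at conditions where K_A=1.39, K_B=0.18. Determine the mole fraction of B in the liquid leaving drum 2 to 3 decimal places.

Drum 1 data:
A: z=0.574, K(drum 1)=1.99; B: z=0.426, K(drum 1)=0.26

x_B (drum 2) = 0.322

Drum 1:
Newton iteration, ψ₁⁰ = 0.5:
  ψ₁ = 0.500: g = -0.1203, g' = -0.839 → ψ₁ = 0.357
  ψ₁ = 0.357: g = -0.0084, g' = -0.738 → ψ₁ = 0.345
Converged at ψ₁ = 0.345.
Drum-1 compositions:
  A: x = 0.428, y = 0.851
  B: x = 0.572, y = 0.149
Drum-2 feed = drum-1 vapor: z₂ = (0.8512, 0.1488).
Drum 2:
Material balance + equilibrium reduce to Σ zᵢ(Kᵢ−1)/(1+ψ₂(Kᵢ−1)) = 0.
Feasibility: ΣzᵢKᵢ = 1.210, Σzᵢ/Kᵢ = 1.439 — both > 1, two phases present.
Binary case is linear: z₁(K₁−1)(1+ψ₂(K₂−1)) + z₂(K₂−1)(1+ψ₂(K₁−1)) = 0
⇒ ψ₂ = [z₁(K₁−1)+z₂(K₂−1)] / [−(K₁−1)(K₂−1)] = 0.2100/0.3198 = 0.657
  A: x = 0.678, y = 0.942
  B: x = 0.322, y = 0.058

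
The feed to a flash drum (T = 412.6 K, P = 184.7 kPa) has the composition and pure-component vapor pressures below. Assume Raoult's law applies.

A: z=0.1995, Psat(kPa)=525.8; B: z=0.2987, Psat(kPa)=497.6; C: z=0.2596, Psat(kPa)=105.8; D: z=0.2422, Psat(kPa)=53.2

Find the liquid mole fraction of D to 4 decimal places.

x_D = 0.4077

Raoult's law: Kᵢ = Pᵢˢᵃᵗ/P = Pᵢˢᵃᵗ/184.7.
  K_A = 525.8/184.7 = 2.846779, K_B = 497.6/184.7 = 2.694099, K_C = 105.8/184.7 = 0.572821, K_D = 53.2/184.7 = 0.288035
Material balance + equilibrium reduce to Σ zᵢ(Kᵢ−1)/(1+V/F(Kᵢ−1)) = 0.
Check two-phase: ΣzᵢKᵢ = 1.5911 > 1 and Σzᵢ/Kᵢ = 1.4750 > 1, so g(0) = 0.5911 > 0 and g(1) = -0.4750 < 0.
Iterate (Newton) starting at V/F = 0.5:
  V/F = 0.5000: g = 0.05675, g' = -0.8078 → V/F = 0.5703
  V/F = 0.5703: g = -0.00008, g' = -0.8139 → V/F = 0.5702
Converged at V/F = 0.5702.
Compositions from xᵢ = zᵢ/(1+V/F(Kᵢ−1)), yᵢ = Kᵢxᵢ:
  A: x = 0.0972, y = 0.2766
  B: x = 0.1519, y = 0.4093
  C: x = 0.3432, y = 0.1966
  D: x = 0.4077, y = 0.1174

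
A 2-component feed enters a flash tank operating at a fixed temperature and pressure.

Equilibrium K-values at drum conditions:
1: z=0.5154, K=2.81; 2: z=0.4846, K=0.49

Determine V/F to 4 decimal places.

V/F = 0.7429

Material balance + equilibrium reduce to Σ zᵢ(Kᵢ−1)/(1+V/F(Kᵢ−1)) = 0.
Check two-phase: ΣzᵢKᵢ = 1.6857 > 1 and Σzᵢ/Kᵢ = 1.1724 > 1, so g(0) = 0.6857 > 0 and g(1) = -0.1724 < 0.
Binary case is linear: z₁(K₁−1)(1+V/F(K₂−1)) + z₂(K₂−1)(1+V/F(K₁−1)) = 0
⇒ V/F = [z₁(K₁−1)+z₂(K₂−1)] / [−(K₁−1)(K₂−1)] = 0.68573/0.92310 = 0.7429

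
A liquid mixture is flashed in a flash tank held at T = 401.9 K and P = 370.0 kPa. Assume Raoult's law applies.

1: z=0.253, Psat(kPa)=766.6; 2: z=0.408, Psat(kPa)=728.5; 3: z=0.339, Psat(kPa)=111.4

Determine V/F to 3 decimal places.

V/F = 0.609

Raoult's law: Kᵢ = Pᵢˢᵃᵗ/P = Pᵢˢᵃᵗ/370.0.
  K_1 = 766.6/370.0 = 2.07189, K_2 = 728.5/370.0 = 1.96892, K_3 = 111.4/370.0 = 0.30108
Material balance + equilibrium reduce to Σ zᵢ(Kᵢ−1)/(1+V/F(Kᵢ−1)) = 0.
g(0) = ΣzᵢKᵢ − 1 = 0.430 and g(1) = 1 − Σzᵢ/Kᵢ = -0.455, so a root lies in (0, 1).
Newton–Raphson from V/F = 0.5:
  V/F = 0.500: g = 0.0787, g' = -0.688 → V/F = 0.614
  V/F = 0.614: g = -0.0038, g' = -0.765 → V/F = 0.609
Converged at V/F = 0.609.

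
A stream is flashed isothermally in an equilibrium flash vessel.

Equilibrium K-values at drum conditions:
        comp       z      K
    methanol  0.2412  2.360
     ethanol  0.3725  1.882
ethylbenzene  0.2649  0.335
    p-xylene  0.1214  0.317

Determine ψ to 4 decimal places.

Let ψ = V/F and solve Σ zᵢ(Kᵢ−1)/(1+ψ(Kᵢ−1)) = 0.
Check two-phase: ΣzᵢKᵢ = 1.3975 > 1 and Σzᵢ/Kᵢ = 1.4738 > 1, so g(0) = 0.3975 > 0 and g(1) = -0.4738 < 0.
Newton iteration, ψ⁰ = 0.5:
  ψ = 0.5000: g = 0.03343, g' = -0.6911 → ψ = 0.5484
  ψ = 0.5484: g = -0.00050, g' = -0.7130 → ψ = 0.5477
Converged at ψ = 0.5477.

ψ = 0.5477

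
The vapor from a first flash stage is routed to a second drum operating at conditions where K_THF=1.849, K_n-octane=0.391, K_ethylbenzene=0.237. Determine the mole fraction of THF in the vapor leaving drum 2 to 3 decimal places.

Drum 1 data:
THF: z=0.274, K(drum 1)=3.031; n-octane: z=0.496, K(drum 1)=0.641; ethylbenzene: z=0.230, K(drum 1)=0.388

Drum 1:
Material balance + equilibrium reduce to Σ zᵢ(Kᵢ−1)/(1+ψ₁(Kᵢ−1)) = 0.
g(0) = ΣzᵢKᵢ − 1 = 0.238 and g(1) = 1 − Σzᵢ/Kᵢ = -0.457, so a root lies in (0, 1).
Newton–Raphson from ψ₁ = 0.5:
  ψ₁ = 0.500: g = -0.1437, g' = -0.552 → ψ₁ = 0.240
  ψ₁ = 0.240: g = 0.0145, g' = -0.706 → ψ₁ = 0.260
  ψ₁ = 0.260: g = 0.0002, g' = -0.683 → ψ₁ = 0.261
Converged at ψ₁ = 0.261.
Drum-1 compositions:
  THF: x = 0.179, y = 0.543
  n-octane: x = 0.547, y = 0.351
  ethylbenzene: x = 0.274, y = 0.106
Drum-2 feed = drum-1 vapor: z₂ = (0.5431, 0.3507, 0.1062).
Drum 2:
Material balance + equilibrium reduce to Σ zᵢ(Kᵢ−1)/(1+ψ₂(Kᵢ−1)) = 0.
Feasibility: ΣzᵢKᵢ = 1.166, Σzᵢ/Kᵢ = 1.639 — both > 1, two phases present.
Newton–Raphson from ψ₂ = 0.5:
  ψ₂ = 0.500: g = -0.1144, g' = -0.623 → ψ₂ = 0.316
  ψ₂ = 0.316: g = -0.0080, g' = -0.550 → ψ₂ = 0.302
Converged at ψ₂ = 0.302.
  THF: x = 0.432, y = 0.799
  n-octane: x = 0.430, y = 0.168
  ethylbenzene: x = 0.138, y = 0.033

y_THF (drum 2) = 0.799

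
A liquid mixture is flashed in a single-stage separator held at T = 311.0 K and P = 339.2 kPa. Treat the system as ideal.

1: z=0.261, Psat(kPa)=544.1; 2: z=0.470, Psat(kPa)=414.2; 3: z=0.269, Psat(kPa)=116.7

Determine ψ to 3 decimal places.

Raoult's law: Kᵢ = Pᵢˢᵃᵗ/P = Pᵢˢᵃᵗ/339.2.
  K_1 = 544.1/339.2 = 1.60407, K_2 = 414.2/339.2 = 1.22111, K_3 = 116.7/339.2 = 0.34404
Iterate (Newton) starting at ψ = 0.5:
  ψ = 0.500: g = -0.0479, g' = -0.331 → ψ = 0.355
  ψ = 0.355: g = -0.0039, g' = -0.281 → ψ = 0.341
Converged at ψ = 0.341.

ψ = 0.341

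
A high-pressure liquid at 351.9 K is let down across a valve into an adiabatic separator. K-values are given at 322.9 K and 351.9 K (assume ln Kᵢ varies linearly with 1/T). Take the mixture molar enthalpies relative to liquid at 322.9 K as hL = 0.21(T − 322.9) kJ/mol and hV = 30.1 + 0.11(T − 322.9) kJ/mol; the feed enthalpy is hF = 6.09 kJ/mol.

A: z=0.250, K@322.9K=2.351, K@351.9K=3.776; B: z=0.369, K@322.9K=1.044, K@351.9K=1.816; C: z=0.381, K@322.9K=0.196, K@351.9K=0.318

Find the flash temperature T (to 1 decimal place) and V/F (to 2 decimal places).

T = 327.0 K, V/F = 0.18

Adiabatic flash: solve Rachford–Rice at each trial T, then check hF = ψ·hV(T) + (1−ψ)·hL(T).
  T = 322.9 K: K = (2.351, 1.044, 0.196), RR gives ψ = 0.070, H_out = 2.114 kJ/mol
  T = 351.9 K: K = (3.776, 1.816, 0.318), RR gives ψ = 0.625, H_out = 23.098 kJ/mol
  T = 337.4 K: K = (3.010, 1.393, 0.252), RR gives ψ = 0.397, H_out = 14.415 kJ/mol
  T = 330.1 K: K = (2.665, 1.209, 0.223), RR gives ψ = 0.249, H_out = 8.840 kJ/mol
  T = 326.5 K: K = (2.505, 1.124, 0.209), RR gives ψ = 0.165, H_out = 5.653 kJ/mol
  T = 328.3 K: K = (2.584, 1.166, 0.216), RR gives ψ = 0.208, H_out = 7.287 kJ/mol
Linear interpolation between T = 326.5 (H_out = 5.653) and T = 328.3 (H_out = 7.287) on hF = 6.09 gives T ≈ 327.0 K, at which ψ = 0.18.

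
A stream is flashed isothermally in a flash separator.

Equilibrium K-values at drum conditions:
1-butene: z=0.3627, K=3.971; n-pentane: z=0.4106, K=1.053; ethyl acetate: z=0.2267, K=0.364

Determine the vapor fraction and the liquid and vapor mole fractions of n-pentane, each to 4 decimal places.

Iterate (Newton) starting at ψ = 0.59:
  ψ = 0.5900: g = 0.18176, g' = -0.6585 → ψ = 0.8660
  ψ = 0.8660: g = 0.00143, g' = -0.7063 → ψ = 0.8681
Converged at ψ = 0.8681.
Compositions from xᵢ = zᵢ/(1+ψ(Kᵢ−1)), yᵢ = Kᵢxᵢ:
  1-butene: x = 0.1013, y = 0.4024
  n-pentane: x = 0.3925, y = 0.4133
  ethyl acetate: x = 0.5061, y = 0.1842

ψ = 0.8681, x_n-pentane = 0.3925, y_n-pentane = 0.4133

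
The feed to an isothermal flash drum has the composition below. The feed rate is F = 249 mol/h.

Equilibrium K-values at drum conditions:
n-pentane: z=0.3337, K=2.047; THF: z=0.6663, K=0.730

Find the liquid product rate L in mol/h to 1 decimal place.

Material balance + equilibrium reduce to Σ zᵢ(Kᵢ−1)/(1+ψ(Kᵢ−1)) = 0.
Feasibility: ΣzᵢKᵢ = 1.1695, Σzᵢ/Kᵢ = 1.0758 — both > 1, two phases present.
Newton–Raphson from ψ = 0.5:
  ψ = 0.5000: g = 0.02135, g' = -0.2225 → ψ = 0.5960
  ψ = 0.5960: g = 0.00074, g' = -0.2077 → ψ = 0.5995
Converged at ψ = 0.5995.
Then V = ψ·F = 0.5995·249 = 149.3 mol/h and L = F − V = 99.7 mol/h.

L = 99.7 mol/h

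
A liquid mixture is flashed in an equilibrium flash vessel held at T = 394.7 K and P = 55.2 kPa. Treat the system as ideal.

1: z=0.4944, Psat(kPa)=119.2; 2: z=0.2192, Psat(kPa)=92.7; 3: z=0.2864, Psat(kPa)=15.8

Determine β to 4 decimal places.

β = 0.7105

Raoult's law: Kᵢ = Pᵢˢᵃᵗ/P = Pᵢˢᵃᵗ/55.2.
  K_1 = 119.2/55.2 = 2.159420, K_2 = 92.7/55.2 = 1.679348, K_3 = 15.8/55.2 = 0.286232
Iterate (Newton) starting at β = 0.5:
  β = 0.5000: g = 0.15615, g' = -0.6755 → β = 0.7312
  β = 0.7312: g = -0.01785, g' = -0.8781 → β = 0.7109
  β = 0.7109: g = -0.00032, g' = -0.8470 → β = 0.7105
Converged at β = 0.7105.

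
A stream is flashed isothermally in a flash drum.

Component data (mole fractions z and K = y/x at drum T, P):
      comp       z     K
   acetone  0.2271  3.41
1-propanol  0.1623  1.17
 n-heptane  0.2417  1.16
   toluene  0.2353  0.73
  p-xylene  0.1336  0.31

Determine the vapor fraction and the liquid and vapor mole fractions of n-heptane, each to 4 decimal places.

Rachford–Rice: g(ψ) = Σ zᵢ(Kᵢ−1)/(1+ψ(Kᵢ−1)) = 0.
g(0) = ΣzᵢKᵢ − 1 = 0.4579 and g(1) = 1 − Σzᵢ/Kᵢ = -0.1670, so a root lies in (0, 1).
Iterate (Newton) starting at ψ = 0.56:
  ψ = 0.5600: g = 0.06854, g' = -0.4408 → ψ = 0.7155
  ψ = 0.7155: g = -0.00062, g' = -0.4609 → ψ = 0.7142
Converged at ψ = 0.7142.
Compositions from xᵢ = zᵢ/(1+ψ(Kᵢ−1)), yᵢ = Kᵢxᵢ:
  acetone: x = 0.0835, y = 0.2846
  1-propanol: x = 0.1447, y = 0.1693
  n-heptane: x = 0.2169, y = 0.2516
  toluene: x = 0.2915, y = 0.2128
  p-xylene: x = 0.2634, y = 0.0817

ψ = 0.7142, x_n-heptane = 0.2169, y_n-heptane = 0.2516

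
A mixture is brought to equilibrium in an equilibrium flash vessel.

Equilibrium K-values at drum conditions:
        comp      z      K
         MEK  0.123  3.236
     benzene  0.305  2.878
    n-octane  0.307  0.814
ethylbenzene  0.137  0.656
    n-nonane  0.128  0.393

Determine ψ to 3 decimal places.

ψ = 0.892

Newton iteration, ψ⁰ = 0.5:
  ψ = 0.500: g = 0.1938, g' = -0.557 → ψ = 0.848
  ψ = 0.848: g = 0.0215, g' = -0.481 → ψ = 0.893
  ψ = 0.893: g = -0.0002, g' = -0.492 → ψ = 0.892
Converged at ψ = 0.892.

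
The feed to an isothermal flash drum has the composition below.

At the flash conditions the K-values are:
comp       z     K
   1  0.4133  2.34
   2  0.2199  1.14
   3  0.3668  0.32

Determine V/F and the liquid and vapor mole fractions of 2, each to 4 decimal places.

Material balance + equilibrium reduce to Σ zᵢ(Kᵢ−1)/(1+V/F(Kᵢ−1)) = 0.
Check two-phase: ΣzᵢKᵢ = 1.3352 > 1 and Σzᵢ/Kᵢ = 1.5158 > 1, so g(0) = 0.3352 > 0 and g(1) = -0.5158 < 0.
Newton iteration, V/F⁰ = 0.5:
  V/F = 0.5000: g = -0.01751, g' = -0.6592 → V/F = 0.4734
  V/F = 0.4734: g = -0.00012, g' = -0.6505 → V/F = 0.4732
Converged at V/F = 0.4732.
Compositions from xᵢ = zᵢ/(1+V/F(Kᵢ−1)), yᵢ = Kᵢxᵢ:
  1: x = 0.2529, y = 0.5918
  2: x = 0.2062, y = 0.2351
  3: x = 0.5408, y = 0.1731

V/F = 0.4732, x_2 = 0.2062, y_2 = 0.2351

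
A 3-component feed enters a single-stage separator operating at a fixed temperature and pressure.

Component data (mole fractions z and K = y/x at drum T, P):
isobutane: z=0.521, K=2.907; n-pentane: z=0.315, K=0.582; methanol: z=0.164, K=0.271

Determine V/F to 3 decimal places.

V/F = 0.694

Rachford–Rice: g(V/F) = Σ zᵢ(Kᵢ−1)/(1+V/F(Kᵢ−1)) = 0.
Check two-phase: ΣzᵢKᵢ = 1.742 > 1 and Σzᵢ/Kᵢ = 1.326 > 1, so g(0) = 0.742 > 0 and g(1) = -0.326 < 0.
Newton–Raphson from V/F = 0.49:
  V/F = 0.490: g = 0.1620, g' = -0.804 → V/F = 0.691
  V/F = 0.691: g = 0.0022, g' = -0.816 → V/F = 0.694
Converged at V/F = 0.694.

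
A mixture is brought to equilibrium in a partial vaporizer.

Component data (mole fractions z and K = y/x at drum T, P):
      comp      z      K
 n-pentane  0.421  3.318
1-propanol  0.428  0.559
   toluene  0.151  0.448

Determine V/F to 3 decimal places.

V/F = 0.642

Material balance + equilibrium reduce to Σ zᵢ(Kᵢ−1)/(1+V/F(Kᵢ−1)) = 0.
g(0) = ΣzᵢKᵢ − 1 = 0.704 and g(1) = 1 − Σzᵢ/Kᵢ = -0.230, so a root lies in (0, 1).
Newton iteration, V/F⁰ = 0.5:
  V/F = 0.500: g = 0.0947, g' = -0.710 → V/F = 0.633
  V/F = 0.633: g = 0.0053, g' = -0.640 → V/F = 0.642
Converged at V/F = 0.642.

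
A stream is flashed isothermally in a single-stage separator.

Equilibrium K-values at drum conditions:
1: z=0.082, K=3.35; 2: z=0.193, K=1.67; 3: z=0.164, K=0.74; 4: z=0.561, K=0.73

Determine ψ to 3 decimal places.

Let ψ = V/F and solve Σ zᵢ(Kᵢ−1)/(1+ψ(Kᵢ−1)) = 0.
Check two-phase: ΣzᵢKᵢ = 1.128 > 1 and Σzᵢ/Kᵢ = 1.130 > 1, so g(0) = 0.128 > 0 and g(1) = -0.130 < 0.
Newton iteration, ψ⁰ = 0.5:
  ψ = 0.500: g = -0.0387, g' = -0.214 → ψ = 0.319
  ψ = 0.319: g = 0.0044, g' = -0.269 → ψ = 0.335
  ψ = 0.335: g = 0.0001, g' = -0.262 → ψ = 0.336
Converged at ψ = 0.336.

ψ = 0.336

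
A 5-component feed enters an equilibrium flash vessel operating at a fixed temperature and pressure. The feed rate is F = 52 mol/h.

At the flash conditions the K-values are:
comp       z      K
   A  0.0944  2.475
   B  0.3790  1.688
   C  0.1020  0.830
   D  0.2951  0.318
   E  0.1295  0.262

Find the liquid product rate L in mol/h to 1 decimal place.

Let ψ = V/F and solve Σ zᵢ(Kᵢ−1)/(1+ψ(Kᵢ−1)) = 0.
Check two-phase: ΣzᵢKᵢ = 1.0858 > 1 and Σzᵢ/Kᵢ = 1.8078 > 1, so g(0) = 0.0858 > 0 and g(1) = -0.8078 < 0.
Newton iteration, ψ⁰ = 0.67:
  ψ = 0.6700: g = -0.33071, g' = -0.8812 → ψ = 0.2947
  ψ = 0.2947: g = -0.07842, g' = -0.5572 → ψ = 0.1540
  ψ = 0.1540: g = -0.00125, g' = -0.5473 → ψ = 0.1517
Converged at ψ = 0.1517.
Then V = ψ·F = 0.1517·52 = 7.9 mol/h and L = F − V = 44.1 mol/h.

L = 44.1 mol/h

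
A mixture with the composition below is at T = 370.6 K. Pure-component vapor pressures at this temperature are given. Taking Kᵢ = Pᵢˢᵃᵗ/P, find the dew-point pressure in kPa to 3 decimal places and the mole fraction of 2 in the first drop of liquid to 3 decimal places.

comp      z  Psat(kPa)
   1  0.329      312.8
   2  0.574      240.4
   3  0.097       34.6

Pdew = 160.181 kPa, x_2 = 0.382

At the dew point ψ → 1, so Σzᵢ/Kᵢ = 1 with Kᵢ = Pᵢˢᵃᵗ/P ⇒ 1/P = Σzᵢ/Pᵢˢᵃᵗ.
1/P = 0.329/312.8 + 0.574/240.4 + 0.097/34.6 = 0.006243 ⇒ P = 160.181 kPa
xᵢ = zᵢP/Pᵢˢᵃᵗ ⇒ x_2 = 0.574·160.181/240.4 = 0.382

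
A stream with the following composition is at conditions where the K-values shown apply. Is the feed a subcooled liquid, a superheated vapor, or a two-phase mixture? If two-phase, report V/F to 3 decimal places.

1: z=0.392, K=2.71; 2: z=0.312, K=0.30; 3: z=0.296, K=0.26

ΣzᵢKᵢ = 1.233; Σzᵢ/Kᵢ = 2.323.
Both exceed 1, so a two-phase solution exists.
Rachford–Rice: g(ψ) = Σ zᵢ(Kᵢ−1)/(1+ψ(Kᵢ−1)) = 0.
Newton–Raphson from ψ = 0.5:
  ψ = 0.500: g = -0.3223, g' = -1.103 → ψ = 0.208
  ψ = 0.208: g = -0.0199, g' = -1.060 → ψ = 0.189
Converged at ψ = 0.189.

two-phase, V/F = 0.189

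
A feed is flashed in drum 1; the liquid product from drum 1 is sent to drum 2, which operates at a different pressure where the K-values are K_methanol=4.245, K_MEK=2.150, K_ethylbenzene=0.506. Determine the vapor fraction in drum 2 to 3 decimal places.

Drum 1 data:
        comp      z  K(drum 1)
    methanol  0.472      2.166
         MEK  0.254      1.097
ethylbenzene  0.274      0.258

Drum 1:
Material balance + equilibrium reduce to Σ zᵢ(Kᵢ−1)/(1+ψ₁(Kᵢ−1)) = 0.
Feasibility: ΣzᵢKᵢ = 1.372, Σzᵢ/Kᵢ = 1.511 — both > 1, two phases present.
Iterate (Newton) starting at ψ₁ = 0.5:
  ψ₁ = 0.500: g = 0.0479, g' = -0.640 → ψ₁ = 0.575
  ψ₁ = 0.575: g = -0.0018, g' = -0.691 → ψ₁ = 0.572
Converged at ψ₁ = 0.572.
Drum-1 compositions:
  methanol: x = 0.283, y = 0.613
  MEK: x = 0.241, y = 0.264
  ethylbenzene: x = 0.476, y = 0.123
Drum-2 feed = drum-1 liquid: z₂ = (0.2831, 0.2406, 0.4763).
Drum 2:
Let ψ₂ = V/F and solve Σ zᵢ(Kᵢ−1)/(1+ψ₂(Kᵢ−1)) = 0.
g(0) = ΣzᵢKᵢ − 1 = 0.960 and g(1) = 1 − Σzᵢ/Kᵢ = -0.120, so a root lies in (0, 1).
Newton iteration, ψ₂⁰ = 0.5:
  ψ₂ = 0.500: g = 0.2135, g' = -0.767 → ψ₂ = 0.778
  ψ₂ = 0.778: g = 0.0242, g' = -0.635 → ψ₂ = 0.817
Converged at ψ₂ = 0.817.
  methanol: x = 0.078, y = 0.329
  MEK: x = 0.124, y = 0.267
  ethylbenzene: x = 0.798, y = 0.404

V/F (drum 2) = 0.817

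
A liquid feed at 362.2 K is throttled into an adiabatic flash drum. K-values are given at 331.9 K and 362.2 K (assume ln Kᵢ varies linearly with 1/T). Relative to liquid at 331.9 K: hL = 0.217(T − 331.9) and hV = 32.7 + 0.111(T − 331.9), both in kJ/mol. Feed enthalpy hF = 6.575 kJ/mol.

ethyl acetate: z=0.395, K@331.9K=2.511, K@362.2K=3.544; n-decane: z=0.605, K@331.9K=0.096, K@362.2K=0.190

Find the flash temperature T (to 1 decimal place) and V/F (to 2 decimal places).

T = 343.3 K, V/F = 0.13

Adiabatic flash: solve Rachford–Rice at each trial T, then check hF = ψ·hV(T) + (1−ψ)·hL(T).
  T = 331.9 K: K = (2.511, 0.096), RR gives ψ = 0.037, H_out = 1.195 kJ/mol
  T = 362.2 K: K = (3.544, 0.190), RR gives ψ = 0.250, H_out = 13.942 kJ/mol
  T = 347.0 K: K = (3.004, 0.137), RR gives ψ = 0.156, H_out = 8.121 kJ/mol
  T = 339.4 K: K = (2.750, 0.115), RR gives ψ = 0.101, H_out = 4.839 kJ/mol
  T = 343.2 K: K = (2.876, 0.126), RR gives ψ = 0.129, H_out = 6.522 kJ/mol
  T = 345.1 K: K = (2.939, 0.131), RR gives ψ = 0.143, H_out = 7.331 kJ/mol
Linear interpolation between T = 343.2 (H_out = 6.522) and T = 345.1 (H_out = 7.331) on hF = 6.575 gives T ≈ 343.3 K, at which ψ = 0.13.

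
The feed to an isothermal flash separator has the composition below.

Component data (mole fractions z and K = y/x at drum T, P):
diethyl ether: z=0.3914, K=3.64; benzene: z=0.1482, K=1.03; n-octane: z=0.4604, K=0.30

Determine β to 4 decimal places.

Newton–Raphson from β = 0.42:
  β = 0.4200: g = 0.03790, g' = -1.0662 → β = 0.4555
  β = 0.4555: g = 0.00034, g' = -1.0487 → β = 0.4559
Converged at β = 0.4559.

β = 0.4559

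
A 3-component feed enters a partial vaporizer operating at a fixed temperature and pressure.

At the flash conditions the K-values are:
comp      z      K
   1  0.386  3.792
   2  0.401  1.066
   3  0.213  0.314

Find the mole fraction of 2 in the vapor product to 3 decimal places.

Let β = V/F and solve Σ zᵢ(Kᵢ−1)/(1+β(Kᵢ−1)) = 0.
Feasibility: ΣzᵢKᵢ = 1.958, Σzᵢ/Kᵢ = 1.156 — both > 1, two phases present.
Newton–Raphson from β = 0.32:
  β = 0.320: g = 0.4079, g' = -1.006 → β = 0.726
  β = 0.726: g = 0.0905, g' = -0.728 → β = 0.850
  β = 0.850: g = -0.0059, g' = -0.843 → β = 0.843
Converged at β = 0.843.
Compositions from xᵢ = zᵢ/(1+β(Kᵢ−1)), yᵢ = Kᵢxᵢ:
  1: x = 0.115, y = 0.436
  2: x = 0.380, y = 0.405
  3: x = 0.505, y = 0.159

y_2 = 0.405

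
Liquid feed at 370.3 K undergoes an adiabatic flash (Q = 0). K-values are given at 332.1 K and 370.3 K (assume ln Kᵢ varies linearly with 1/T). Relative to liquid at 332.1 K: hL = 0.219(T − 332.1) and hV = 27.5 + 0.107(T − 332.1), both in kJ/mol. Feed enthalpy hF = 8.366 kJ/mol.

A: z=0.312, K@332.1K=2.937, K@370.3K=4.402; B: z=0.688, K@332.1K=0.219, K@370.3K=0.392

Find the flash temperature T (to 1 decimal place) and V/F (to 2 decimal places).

T = 349.9 K, V/F = 0.17

Adiabatic flash: solve Rachford–Rice at each trial T, then check hF = ψ·hV(T) + (1−ψ)·hL(T).
  T = 332.1 K: K = (2.937, 0.219), RR gives ψ = 0.044, H_out = 1.218 kJ/mol
  T = 370.3 K: K = (4.402, 0.392), RR gives ψ = 0.311, H_out = 15.586 kJ/mol
  T = 351.2 K: K = (3.635, 0.298), RR gives ψ = 0.183, H_out = 8.828 kJ/mol
  T = 341.6 K: K = (3.276, 0.256), RR gives ψ = 0.117, H_out = 5.177 kJ/mol
  T = 346.4 K: K = (3.453, 0.276), RR gives ψ = 0.151, H_out = 7.036 kJ/mol
  T = 348.8 K: K = (3.544, 0.287), RR gives ψ = 0.167, H_out = 7.940 kJ/mol
  T = 350.0 K: K = (3.589, 0.292), RR gives ψ = 0.175, H_out = 8.386 kJ/mol
Linear interpolation between T = 348.8 (H_out = 7.940) and T = 350.0 (H_out = 8.386) on hF = 8.366 gives T ≈ 349.9 K, at which ψ = 0.17.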